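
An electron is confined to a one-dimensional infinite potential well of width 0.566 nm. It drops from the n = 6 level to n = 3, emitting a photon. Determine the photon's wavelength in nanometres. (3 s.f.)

E_1 = h²/(8m_eL²) = 1.881×10^-19 J, so ΔE = (6² − 3²)E_1 = 5.079×10^-18 J.
λ = hc/ΔE = (6.626×10^-34·2.998×10^8)/5.079×10^-18 = 3.91×10^-8 m = 39.1 nm.

λ = 39.1 nm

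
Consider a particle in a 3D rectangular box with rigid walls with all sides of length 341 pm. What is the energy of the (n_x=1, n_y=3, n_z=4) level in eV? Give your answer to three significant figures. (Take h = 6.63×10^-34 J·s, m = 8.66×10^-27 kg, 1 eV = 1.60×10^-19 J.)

E = 0.00887 eV

For a 3D rectangular well E = (h²/8m)·Σ n_i²/L_i² = (6.63×10^-34)²/(8·8.66×10^-27) · [1²/(341 pm)² + 3²/(341 pm)² + 4²/(341 pm)²].
Evaluating gives E = 1.419×10^-21 J = 0.00887 eV.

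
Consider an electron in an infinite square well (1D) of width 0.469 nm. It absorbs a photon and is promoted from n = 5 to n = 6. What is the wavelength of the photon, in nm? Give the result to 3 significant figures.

λ = 65.9 nm

E_1 = h²/(8m_eL²) = 2.739×10^-19 J, so ΔE = (6² − 5²)E_1 = 3.013×10^-18 J.
λ = hc/ΔE = (6.626×10^-34·2.998×10^8)/3.013×10^-18 = 6.59×10^-8 m = 65.9 nm.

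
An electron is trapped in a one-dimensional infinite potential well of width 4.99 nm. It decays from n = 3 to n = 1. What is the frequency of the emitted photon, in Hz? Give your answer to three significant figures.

E_1 = h²/(8m_eL²) = 2.420×10^-21 J and ΔE = (3² − 1²)E_1 = 1.936×10^-20 J.
f = ΔE/h = 1.936×10^-20/6.626×10^-34 = 2.92×10^13 Hz.

f = 2.92×10^13 Hz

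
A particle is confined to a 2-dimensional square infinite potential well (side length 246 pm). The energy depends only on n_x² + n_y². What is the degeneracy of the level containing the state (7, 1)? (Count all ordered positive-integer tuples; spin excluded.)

The level has n_x² + n_y² = 50. The ordered positive-integer solutions are (1, 7), (5, 5), (7, 1).
That gives 3 states.

degeneracy = 3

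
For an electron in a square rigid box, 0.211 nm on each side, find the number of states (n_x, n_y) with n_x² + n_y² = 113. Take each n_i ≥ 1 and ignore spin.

The level has n_x² + n_y² = 113. The ordered positive-integer solutions are (7, 8), (8, 7).
That gives 2 states.

degeneracy = 2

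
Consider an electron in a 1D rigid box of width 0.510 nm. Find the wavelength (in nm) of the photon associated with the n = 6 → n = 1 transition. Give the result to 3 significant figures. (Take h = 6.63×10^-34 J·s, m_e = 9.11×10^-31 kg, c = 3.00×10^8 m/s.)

λ = 24.5 nm

E_1 = h²/(8m_eL²) = 2.319×10^-19 J, so ΔE = (6² − 1²)E_1 = 8.116×10^-18 J.
λ = hc/ΔE = (6.63×10^-34·3.00×10^8)/8.116×10^-18 = 2.45×10^-8 m = 24.5 nm.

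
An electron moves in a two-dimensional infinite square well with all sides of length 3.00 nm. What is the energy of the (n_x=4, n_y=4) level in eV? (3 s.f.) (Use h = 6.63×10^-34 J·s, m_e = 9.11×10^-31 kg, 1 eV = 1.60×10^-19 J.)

E = 1.34 eV

For a 2D rectangular well E = (h²/8m_e)·Σ n_i²/L_i² = (6.63×10^-34)²/(8·9.11×10^-31) · [4²/(3.00 nm)² + 4²/(3.00 nm)²].
Evaluating gives E = 2.145×10^-19 J = 1.34 eV.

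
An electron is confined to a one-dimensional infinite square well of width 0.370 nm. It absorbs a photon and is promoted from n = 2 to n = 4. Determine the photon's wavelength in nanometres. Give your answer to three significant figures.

λ = 37.6 nm

E_1 = h²/(8m_eL²) = 4.401×10^-19 J, so ΔE = (4² − 2²)E_1 = 5.281×10^-18 J.
λ = hc/ΔE = (6.626×10^-34·2.998×10^8)/5.281×10^-18 = 3.76×10^-8 m = 37.6 nm.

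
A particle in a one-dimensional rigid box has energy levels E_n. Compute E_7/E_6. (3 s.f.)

E_n ∝ n², so E_7/E_6 = 7²/6² = 49/36 = 1.36.

1.36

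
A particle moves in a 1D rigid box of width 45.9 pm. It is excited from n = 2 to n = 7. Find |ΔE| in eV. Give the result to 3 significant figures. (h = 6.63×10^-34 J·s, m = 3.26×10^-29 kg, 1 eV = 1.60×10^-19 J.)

E_1 = h²/(8mL²) = 8.000×10^-19 J.
|ΔE| = |2² − 7²|·E_1 = 45·8.000×10^-19 J = 3.600×10^-17 J = 225 eV.

|ΔE| = 225 eV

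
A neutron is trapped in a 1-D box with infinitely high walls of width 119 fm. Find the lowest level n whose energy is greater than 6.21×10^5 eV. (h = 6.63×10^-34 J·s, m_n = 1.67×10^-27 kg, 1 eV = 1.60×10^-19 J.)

n = 7

E_1 = h²/(8m_nL²) = 2.323×10^-15 J = 1.452×10^4 eV.
Need n² > 6.21×10^5/1.452×10^4 = 42.77, i.e. n > 6.540.
The smallest integer satisfying this is n = 7.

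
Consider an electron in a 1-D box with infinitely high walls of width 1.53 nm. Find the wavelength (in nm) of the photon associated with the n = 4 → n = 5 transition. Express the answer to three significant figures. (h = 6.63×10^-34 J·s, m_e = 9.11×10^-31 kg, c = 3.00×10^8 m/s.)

E_1 = h²/(8m_eL²) = 2.577×10^-20 J, so ΔE = (5² − 4²)E_1 = 2.319×10^-19 J.
λ = hc/ΔE = (6.63×10^-34·3.00×10^8)/2.319×10^-19 = 8.58×10^-7 m = 858 nm.

λ = 858 nm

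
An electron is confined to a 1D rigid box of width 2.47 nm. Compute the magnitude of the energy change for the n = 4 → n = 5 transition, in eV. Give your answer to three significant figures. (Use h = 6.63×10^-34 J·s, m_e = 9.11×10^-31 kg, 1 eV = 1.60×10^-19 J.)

E_1 = h²/(8m_eL²) = 9.886×10^-21 J.
|ΔE| = |4² − 5²|·E_1 = 9·9.886×10^-21 J = 8.897×10^-20 J = 0.556 eV.

|ΔE| = 0.556 eV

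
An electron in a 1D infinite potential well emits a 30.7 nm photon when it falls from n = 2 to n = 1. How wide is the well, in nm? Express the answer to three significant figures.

The photon carries ΔE = hc/λ = 6.626×10^-34·2.998×10^8/3.07×10^-8 m = 6.471×10^-18 J.
Since ΔE = (2² − 1²)E_1, E_1 = 2.157×10^-18 J, and L = h/√(8m_eE_1) = 1.67×10^-10 m = 0.167 nm.

L = 0.167 nm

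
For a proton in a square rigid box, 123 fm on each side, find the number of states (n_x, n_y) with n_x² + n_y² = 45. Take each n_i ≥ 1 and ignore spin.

degeneracy = 2

The level has n_x² + n_y² = 45. The ordered positive-integer solutions are (3, 6), (6, 3).
That gives 2 states.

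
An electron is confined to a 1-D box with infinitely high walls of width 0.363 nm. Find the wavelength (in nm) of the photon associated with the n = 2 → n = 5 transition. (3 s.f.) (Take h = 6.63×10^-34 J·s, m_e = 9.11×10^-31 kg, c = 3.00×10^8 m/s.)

λ = 20.7 nm

E_1 = h²/(8m_eL²) = 4.577×10^-19 J, so ΔE = (5² − 2²)E_1 = 9.612×10^-18 J.
λ = hc/ΔE = (6.63×10^-34·3.00×10^8)/9.612×10^-18 = 2.07×10^-8 m = 20.7 nm.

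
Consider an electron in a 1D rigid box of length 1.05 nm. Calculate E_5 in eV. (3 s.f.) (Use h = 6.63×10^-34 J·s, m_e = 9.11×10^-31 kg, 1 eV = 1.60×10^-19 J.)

E_5 = 8.55 eV

For an infinite well E_n = n²h²/(8m_eL²), so E_1 = h²/(8m_eL²) = (6.63×10^-34)²/(8·9.11×10^-31·(1.05×10^-9 m)²) = 5.471×10^-20 J.
Then E_5 = 5²·E_1 = 25·5.471×10^-20 J = 1.368×10^-18 J.
Converting, E_5 = 1.368×10^-18 J / (1.60×10^-19 J/eV) = 8.55 eV.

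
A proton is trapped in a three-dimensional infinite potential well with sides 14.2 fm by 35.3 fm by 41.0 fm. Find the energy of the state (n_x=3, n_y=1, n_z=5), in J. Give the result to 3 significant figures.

For a 3D rectangular well E = (h²/8m_p)·Σ n_i²/L_i² = (6.626×10^-34)²/(8·1.673×10^-27) · [3²/(14.2 fm)² + 1²/(35.3 fm)² + 5²/(41.0 fm)²].
Evaluating gives E = 1.98×10^-12 J.

E = 1.98×10^-12 J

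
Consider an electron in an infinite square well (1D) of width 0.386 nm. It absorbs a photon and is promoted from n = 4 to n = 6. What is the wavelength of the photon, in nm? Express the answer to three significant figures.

E_1 = h²/(8m_eL²) = 4.044×10^-19 J, so ΔE = (6² − 4²)E_1 = 8.088×10^-18 J.
λ = hc/ΔE = (6.626×10^-34·2.998×10^8)/8.088×10^-18 = 2.46×10^-8 m = 24.6 nm.

λ = 24.6 nm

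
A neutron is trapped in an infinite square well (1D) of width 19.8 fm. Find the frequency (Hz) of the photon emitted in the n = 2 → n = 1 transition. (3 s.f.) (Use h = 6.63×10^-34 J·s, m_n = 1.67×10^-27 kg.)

f = 3.80×10^20 Hz

E_1 = h²/(8m_nL²) = 8.392×10^-14 J and ΔE = (2² − 1²)E_1 = 2.518×10^-13 J.
f = ΔE/h = 2.518×10^-13/6.63×10^-34 = 3.80×10^20 Hz.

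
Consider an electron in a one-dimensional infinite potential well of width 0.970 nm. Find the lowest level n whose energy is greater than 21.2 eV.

n = 8

E_1 = h²/(8m_eL²) = 6.403×10^-20 J = 0.3997 eV.
Need n² > 21.2/0.3997 = 53.04, i.e. n > 7.283.
The smallest integer satisfying this is n = 8.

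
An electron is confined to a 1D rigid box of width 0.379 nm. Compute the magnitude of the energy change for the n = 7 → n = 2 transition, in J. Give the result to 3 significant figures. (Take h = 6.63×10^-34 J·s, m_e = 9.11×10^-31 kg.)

E_1 = h²/(8m_eL²) = 4.199×10^-19 J.
|ΔE| = |7² − 2²|·E_1 = 45·4.199×10^-19 J = 1.89×10^-17 J.

|ΔE| = 1.89×10^-17 J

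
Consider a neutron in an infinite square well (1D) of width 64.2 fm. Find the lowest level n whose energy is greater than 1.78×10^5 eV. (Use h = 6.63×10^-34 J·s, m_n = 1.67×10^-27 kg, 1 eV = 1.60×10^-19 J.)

n = 2

E_1 = h²/(8m_nL²) = 7.983×10^-15 J = 4.989×10^4 eV.
Need n² > 1.78×10^5/4.989×10^4 = 3.568, i.e. n > 1.889.
The smallest integer satisfying this is n = 2.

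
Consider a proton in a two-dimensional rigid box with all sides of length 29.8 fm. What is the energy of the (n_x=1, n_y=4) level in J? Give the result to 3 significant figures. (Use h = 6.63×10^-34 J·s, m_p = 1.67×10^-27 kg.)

E = 6.30×10^-13 J

For a 2D rectangular well E = (h²/8m_p)·Σ n_i²/L_i² = (6.63×10^-34)²/(8·1.67×10^-27) · [1²/(29.8 fm)² + 4²/(29.8 fm)²].
Evaluating gives E = 6.30×10^-13 J.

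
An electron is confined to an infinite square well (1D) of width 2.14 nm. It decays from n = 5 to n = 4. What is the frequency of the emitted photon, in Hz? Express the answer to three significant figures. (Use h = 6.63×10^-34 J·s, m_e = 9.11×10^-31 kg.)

f = 1.79×10^14 Hz

E_1 = h²/(8m_eL²) = 1.317×10^-20 J and ΔE = (5² − 4²)E_1 = 1.185×10^-19 J.
f = ΔE/h = 1.185×10^-19/6.63×10^-34 = 1.79×10^14 Hz.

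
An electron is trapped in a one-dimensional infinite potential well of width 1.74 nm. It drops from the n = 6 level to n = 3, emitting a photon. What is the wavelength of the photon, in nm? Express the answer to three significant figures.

E_1 = h²/(8m_eL²) = 1.990×10^-20 J, so ΔE = (6² − 3²)E_1 = 5.373×10^-19 J.
λ = hc/ΔE = (6.626×10^-34·2.998×10^8)/5.373×10^-19 = 3.70×10^-7 m = 370 nm.

λ = 370 nm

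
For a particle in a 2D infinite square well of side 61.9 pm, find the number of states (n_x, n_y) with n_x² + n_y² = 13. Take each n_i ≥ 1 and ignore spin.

degeneracy = 2

The level has n_x² + n_y² = 13. The ordered positive-integer solutions are (2, 3), (3, 2).
That gives 2 states.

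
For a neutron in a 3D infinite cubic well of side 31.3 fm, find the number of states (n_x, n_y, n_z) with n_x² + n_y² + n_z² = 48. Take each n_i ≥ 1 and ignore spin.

degeneracy = 1

The level has n_x² + n_y² + n_z² = 48. The ordered positive-integer solutions are (4, 4, 4).
That gives 1 state.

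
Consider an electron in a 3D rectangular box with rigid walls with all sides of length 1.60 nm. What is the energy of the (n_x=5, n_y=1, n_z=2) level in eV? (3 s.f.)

E = 4.41 eV

For a 3D rectangular well E = (h²/8m_e)·Σ n_i²/L_i² = (6.626×10^-34)²/(8·9.109×10^-31) · [5²/(1.60 nm)² + 1²/(1.60 nm)² + 2²/(1.60 nm)²].
Evaluating gives E = 7.060×10^-19 J = 4.41 eV.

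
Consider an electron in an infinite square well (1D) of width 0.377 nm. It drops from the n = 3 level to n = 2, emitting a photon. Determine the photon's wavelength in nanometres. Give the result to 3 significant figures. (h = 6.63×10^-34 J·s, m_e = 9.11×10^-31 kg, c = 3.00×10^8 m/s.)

E_1 = h²/(8m_eL²) = 4.244×10^-19 J, so ΔE = (3² − 2²)E_1 = 2.122×10^-18 J.
λ = hc/ΔE = (6.63×10^-34·3.00×10^8)/2.122×10^-18 = 9.37×10^-8 m = 93.7 nm.

λ = 93.7 nm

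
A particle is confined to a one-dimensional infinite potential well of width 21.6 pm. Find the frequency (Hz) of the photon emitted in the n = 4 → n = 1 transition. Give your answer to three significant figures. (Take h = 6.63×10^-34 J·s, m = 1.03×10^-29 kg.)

f = 2.59×10^17 Hz

E_1 = h²/(8mL²) = 1.143×10^-17 J and ΔE = (4² − 1²)E_1 = 1.715×10^-16 J.
f = ΔE/h = 1.715×10^-16/6.63×10^-34 = 2.59×10^17 Hz.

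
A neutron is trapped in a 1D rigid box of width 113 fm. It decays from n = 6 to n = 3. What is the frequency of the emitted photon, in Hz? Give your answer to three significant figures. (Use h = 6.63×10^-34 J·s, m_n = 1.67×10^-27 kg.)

E_1 = h²/(8m_nL²) = 2.577×10^-15 J and ΔE = (6² − 3²)E_1 = 6.958×10^-14 J.
f = ΔE/h = 6.958×10^-14/6.63×10^-34 = 1.05×10^20 Hz.

f = 1.05×10^20 Hz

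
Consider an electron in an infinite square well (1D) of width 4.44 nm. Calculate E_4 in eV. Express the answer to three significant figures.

For an infinite well E_n = n²h²/(8m_eL²), so E_1 = h²/(8m_eL²) = (6.626×10^-34)²/(8·9.109×10^-31·(4.44×10^-9 m)²) = 3.056×10^-21 J.
Then E_4 = 4²·E_1 = 16·3.056×10^-21 J = 4.890×10^-20 J.
Converting, E_4 = 4.890×10^-20 J / (1.602×10^-19 J/eV) = 0.305 eV.

E_4 = 0.305 eV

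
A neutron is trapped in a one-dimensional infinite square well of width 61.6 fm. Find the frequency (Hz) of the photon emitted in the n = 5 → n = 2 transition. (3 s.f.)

f = 2.74×10^20 Hz

E_1 = h²/(8m_nL²) = 8.634×10^-15 J and ΔE = (5² − 2²)E_1 = 1.813×10^-13 J.
f = ΔE/h = 1.813×10^-13/6.626×10^-34 = 2.74×10^20 Hz.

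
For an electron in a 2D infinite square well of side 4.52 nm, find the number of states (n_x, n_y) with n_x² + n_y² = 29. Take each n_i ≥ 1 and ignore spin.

degeneracy = 2

The level has n_x² + n_y² = 29. The ordered positive-integer solutions are (2, 5), (5, 2).
That gives 2 states.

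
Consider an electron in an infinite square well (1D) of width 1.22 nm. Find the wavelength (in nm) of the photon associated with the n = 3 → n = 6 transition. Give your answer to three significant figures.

E_1 = h²/(8m_eL²) = 4.048×10^-20 J, so ΔE = (6² − 3²)E_1 = 1.093×10^-18 J.
λ = hc/ΔE = (6.626×10^-34·2.998×10^8)/1.093×10^-18 = 1.82×10^-7 m = 182 nm.

λ = 182 nm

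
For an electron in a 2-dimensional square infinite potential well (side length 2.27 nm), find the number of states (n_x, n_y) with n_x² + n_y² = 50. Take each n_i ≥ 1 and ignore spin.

degeneracy = 3

The level has n_x² + n_y² = 50. The ordered positive-integer solutions are (1, 7), (5, 5), (7, 1).
That gives 3 states.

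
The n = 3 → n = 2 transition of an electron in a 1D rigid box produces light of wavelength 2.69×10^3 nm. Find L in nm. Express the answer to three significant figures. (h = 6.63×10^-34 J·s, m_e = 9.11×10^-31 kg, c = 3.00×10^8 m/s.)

L = 2.02 nm

The photon carries ΔE = hc/λ = 6.63×10^-34·3.00×10^8/2.69×10^-6 m = 7.394×10^-20 J.
Since ΔE = (3² − 2²)E_1, E_1 = 1.479×10^-20 J, and L = h/√(8m_eE_1) = 2.02×10^-9 m = 2.02 nm.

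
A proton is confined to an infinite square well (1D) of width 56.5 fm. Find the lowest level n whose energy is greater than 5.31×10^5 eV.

n = 3

E_1 = h²/(8m_pL²) = 1.028×10^-14 J = 6.417×10^4 eV.
Need n² > 5.31×10^5/6.417×10^4 = 8.275, i.e. n > 2.877.
The smallest integer satisfying this is n = 3.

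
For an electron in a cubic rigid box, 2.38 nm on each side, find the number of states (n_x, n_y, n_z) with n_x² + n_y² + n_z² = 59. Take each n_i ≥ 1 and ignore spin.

The level has n_x² + n_y² + n_z² = 59. The ordered positive-integer solutions are (1, 3, 7), (1, 7, 3), (3, 1, 7), (3, 5, 5), (3, 7, 1), (5, 3, 5), (5, 5, 3), (7, 1, 3), (7, 3, 1).
That gives 9 states.

degeneracy = 9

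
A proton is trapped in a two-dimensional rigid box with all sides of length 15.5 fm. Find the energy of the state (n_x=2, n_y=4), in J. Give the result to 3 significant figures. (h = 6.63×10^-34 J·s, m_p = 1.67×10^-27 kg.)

E = 2.74×10^-12 J

For a 2D rectangular well E = (h²/8m_p)·Σ n_i²/L_i² = (6.63×10^-34)²/(8·1.67×10^-27) · [2²/(15.5 fm)² + 4²/(15.5 fm)²].
Evaluating gives E = 2.74×10^-12 J.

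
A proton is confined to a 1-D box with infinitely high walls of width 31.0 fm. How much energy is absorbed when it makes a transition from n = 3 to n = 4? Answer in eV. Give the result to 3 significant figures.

|ΔE| = 1.49×10^6 eV

E_1 = h²/(8m_pL²) = 3.413×10^-14 J.
|ΔE| = |3² − 4²|·E_1 = 7·3.413×10^-14 J = 2.389×10^-13 J = 1.49×10^6 eV.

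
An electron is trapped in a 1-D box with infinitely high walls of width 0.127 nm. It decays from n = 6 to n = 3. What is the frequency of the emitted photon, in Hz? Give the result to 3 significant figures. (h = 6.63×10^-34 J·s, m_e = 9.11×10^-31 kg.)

E_1 = h²/(8m_eL²) = 3.739×10^-18 J and ΔE = (6² − 3²)E_1 = 1.010×10^-16 J.
f = ΔE/h = 1.010×10^-16/6.63×10^-34 = 1.52×10^17 Hz.

f = 1.52×10^17 Hz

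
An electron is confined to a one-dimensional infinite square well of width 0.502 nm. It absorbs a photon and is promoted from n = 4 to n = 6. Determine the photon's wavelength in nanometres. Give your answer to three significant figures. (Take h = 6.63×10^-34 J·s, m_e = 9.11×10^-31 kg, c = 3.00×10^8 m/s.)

λ = 41.6 nm

E_1 = h²/(8m_eL²) = 2.393×10^-19 J, so ΔE = (6² − 4²)E_1 = 4.786×10^-18 J.
λ = hc/ΔE = (6.63×10^-34·3.00×10^8)/4.786×10^-18 = 4.16×10^-8 m = 41.6 nm.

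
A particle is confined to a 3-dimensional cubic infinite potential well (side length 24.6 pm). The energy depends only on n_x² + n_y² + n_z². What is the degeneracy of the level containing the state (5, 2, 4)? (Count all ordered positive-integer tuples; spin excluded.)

The level has n_x² + n_y² + n_z² = 45. The ordered positive-integer solutions are (2, 4, 5), (2, 5, 4), (4, 2, 5), (4, 5, 2), (5, 2, 4), (5, 4, 2).
That gives 6 states.

degeneracy = 6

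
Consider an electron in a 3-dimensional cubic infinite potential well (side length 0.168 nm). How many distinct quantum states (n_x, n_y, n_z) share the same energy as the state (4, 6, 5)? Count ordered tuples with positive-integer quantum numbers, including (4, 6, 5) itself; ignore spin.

The level has n_x² + n_y² + n_z² = 77. The ordered positive-integer solutions are (2, 3, 8), (2, 8, 3), (3, 2, 8), (3, 8, 2), (4, 5, 6), (4, 6, 5), (5, 4, 6), (5, 6, 4), (6, 4, 5), (6, 5, 4), (8, 2, 3), (8, 3, 2).
That gives 12 states.

degeneracy = 12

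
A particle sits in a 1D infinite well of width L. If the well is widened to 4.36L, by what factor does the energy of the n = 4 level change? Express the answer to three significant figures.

E_n ∝ 1/L², so the energy scales by 1/4.36² = 0.0526.

0.0526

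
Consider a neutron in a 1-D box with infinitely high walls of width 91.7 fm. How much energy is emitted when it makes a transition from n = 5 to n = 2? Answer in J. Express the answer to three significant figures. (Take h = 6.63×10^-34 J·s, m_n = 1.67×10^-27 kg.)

|ΔE| = 8.22×10^-14 J

E_1 = h²/(8m_nL²) = 3.913×10^-15 J.
|ΔE| = |5² − 2²|·E_1 = 21·3.913×10^-15 J = 8.22×10^-14 J.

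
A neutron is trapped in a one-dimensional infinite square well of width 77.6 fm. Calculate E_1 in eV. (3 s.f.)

For an infinite well E_n = n²h²/(8m_nL²), so E_1 = h²/(8m_nL²) = (6.626×10^-34)²/(8·1.675×10^-27·(7.76×10^-14 m)²) = 5.441×10^-15 J.
Converting, E_1 = 5.441×10^-15 J / (1.602×10^-19 J/eV) = 3.40×10^4 eV.

E_1 = 3.40×10^4 eV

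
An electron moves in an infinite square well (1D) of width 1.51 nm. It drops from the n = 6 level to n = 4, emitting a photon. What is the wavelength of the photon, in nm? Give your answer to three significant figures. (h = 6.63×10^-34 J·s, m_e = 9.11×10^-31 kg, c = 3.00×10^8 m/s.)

λ = 376 nm

E_1 = h²/(8m_eL²) = 2.645×10^-20 J, so ΔE = (6² − 4²)E_1 = 5.290×10^-19 J.
λ = hc/ΔE = (6.63×10^-34·3.00×10^8)/5.290×10^-19 = 3.76×10^-7 m = 376 nm.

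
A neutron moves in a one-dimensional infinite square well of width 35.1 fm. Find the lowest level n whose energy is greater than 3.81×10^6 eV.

E_1 = h²/(8m_nL²) = 2.659×10^-14 J = 1.660×10^5 eV.
Need n² > 3.81×10^6/1.660×10^5 = 22.95, i.e. n > 4.791.
The smallest integer satisfying this is n = 5.

n = 5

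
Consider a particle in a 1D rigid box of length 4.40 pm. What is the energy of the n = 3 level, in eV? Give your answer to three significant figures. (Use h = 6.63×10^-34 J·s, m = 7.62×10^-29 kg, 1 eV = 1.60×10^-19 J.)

For an infinite well E_n = n²h²/(8mL²), so E_1 = h²/(8mL²) = (6.63×10^-34)²/(8·7.62×10^-29·(4.40×10^-12 m)²) = 3.725×10^-17 J.
Then E_3 = 3²·E_1 = 9·3.725×10^-17 J = 3.353×10^-16 J.
Converting, E_3 = 3.353×10^-16 J / (1.60×10^-19 J/eV) = 2.10×10^3 eV.

E_3 = 2.10×10^3 eV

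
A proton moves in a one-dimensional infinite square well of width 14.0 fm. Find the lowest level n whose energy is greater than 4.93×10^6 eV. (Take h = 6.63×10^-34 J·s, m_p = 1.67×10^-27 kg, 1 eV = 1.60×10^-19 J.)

n = 3

E_1 = h²/(8m_pL²) = 1.679×10^-13 J = 1.049×10^6 eV.
Need n² > 4.93×10^6/1.049×10^6 = 4.700, i.e. n > 2.168.
The smallest integer satisfying this is n = 3.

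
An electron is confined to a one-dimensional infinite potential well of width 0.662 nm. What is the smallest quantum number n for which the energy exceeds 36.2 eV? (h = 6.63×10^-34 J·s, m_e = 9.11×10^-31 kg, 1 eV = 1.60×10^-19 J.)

E_1 = h²/(8m_eL²) = 1.376×10^-19 J = 0.8600 eV.
Need n² > 36.2/0.8600 = 42.09, i.e. n > 6.488.
The smallest integer satisfying this is n = 7.

n = 7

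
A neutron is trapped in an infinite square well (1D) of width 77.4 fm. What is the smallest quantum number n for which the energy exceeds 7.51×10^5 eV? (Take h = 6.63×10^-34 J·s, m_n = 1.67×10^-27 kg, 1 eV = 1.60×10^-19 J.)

n = 5

E_1 = h²/(8m_nL²) = 5.492×10^-15 J = 3.432×10^4 eV.
Need n² > 7.51×10^5/3.432×10^4 = 21.88, i.e. n > 4.678.
The smallest integer satisfying this is n = 5.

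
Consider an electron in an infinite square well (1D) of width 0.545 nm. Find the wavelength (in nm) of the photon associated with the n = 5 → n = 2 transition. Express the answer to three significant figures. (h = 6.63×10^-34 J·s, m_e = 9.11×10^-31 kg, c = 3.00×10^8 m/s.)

λ = 46.6 nm

E_1 = h²/(8m_eL²) = 2.031×10^-19 J, so ΔE = (5² − 2²)E_1 = 4.265×10^-18 J.
λ = hc/ΔE = (6.63×10^-34·3.00×10^8)/4.265×10^-18 = 4.66×10^-8 m = 46.6 nm.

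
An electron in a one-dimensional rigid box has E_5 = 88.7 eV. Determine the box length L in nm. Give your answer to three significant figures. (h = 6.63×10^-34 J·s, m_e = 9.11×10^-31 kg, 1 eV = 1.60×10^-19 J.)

From E_n = n²h²/(8m_eL²), L = n·h/√(8m_eE_n).
E_5 = 88.7 eV = 1.419×10^-17 J, so L = 5·6.63×10^-34/√(8·9.11×10^-31·1.419×10^-17) = 3.26×10^-10 m = 0.326 nm.

L = 0.326 nm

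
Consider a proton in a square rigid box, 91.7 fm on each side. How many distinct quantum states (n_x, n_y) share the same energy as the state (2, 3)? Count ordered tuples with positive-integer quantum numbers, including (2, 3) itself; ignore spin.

degeneracy = 2

The level has n_x² + n_y² = 13. The ordered positive-integer solutions are (2, 3), (3, 2).
That gives 2 states.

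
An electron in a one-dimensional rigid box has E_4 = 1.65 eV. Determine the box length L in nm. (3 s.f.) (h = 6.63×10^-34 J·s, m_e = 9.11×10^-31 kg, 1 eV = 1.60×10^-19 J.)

From E_n = n²h²/(8m_eL²), L = n·h/√(8m_eE_n).
E_4 = 1.65 eV = 2.640×10^-19 J, so L = 4·6.63×10^-34/√(8·9.11×10^-31·2.640×10^-19) = 1.91×10^-9 m = 1.91 nm.

L = 1.91 nm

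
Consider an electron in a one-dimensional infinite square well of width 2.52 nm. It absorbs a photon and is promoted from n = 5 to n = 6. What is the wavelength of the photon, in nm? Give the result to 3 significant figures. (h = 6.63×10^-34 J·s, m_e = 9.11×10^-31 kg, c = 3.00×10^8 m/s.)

λ = 1.90×10^3 nm

E_1 = h²/(8m_eL²) = 9.498×10^-21 J, so ΔE = (6² − 5²)E_1 = 1.045×10^-19 J.
λ = hc/ΔE = (6.63×10^-34·3.00×10^8)/1.045×10^-19 = 1.90×10^-6 m = 1.90×10^3 nm.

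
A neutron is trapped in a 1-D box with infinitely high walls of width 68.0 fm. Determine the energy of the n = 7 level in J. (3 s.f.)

E_7 = 3.47×10^-13 J

For an infinite well E_n = n²h²/(8m_nL²), so E_1 = h²/(8m_nL²) = (6.626×10^-34)²/(8·1.675×10^-27·(6.80×10^-14 m)²) = 7.086×10^-15 J.
Then E_7 = 7²·E_1 = 49·7.086×10^-15 J = 3.47×10^-13 J.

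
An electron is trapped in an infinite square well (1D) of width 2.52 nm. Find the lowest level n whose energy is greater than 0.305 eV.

E_1 = h²/(8m_eL²) = 9.487×10^-21 J = 0.05922 eV.
Need n² > 0.305/0.05922 = 5.150, i.e. n > 2.269.
The smallest integer satisfying this is n = 3.

n = 3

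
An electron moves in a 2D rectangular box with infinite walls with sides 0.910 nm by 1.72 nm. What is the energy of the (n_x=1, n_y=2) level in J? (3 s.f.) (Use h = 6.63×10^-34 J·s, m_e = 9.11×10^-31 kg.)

E = 1.54×10^-19 J

For a 2D rectangular well E = (h²/8m_e)·Σ n_i²/L_i² = (6.63×10^-34)²/(8·9.11×10^-31) · [1²/(0.910 nm)² + 2²/(1.72 nm)²].
Evaluating gives E = 1.54×10^-19 J.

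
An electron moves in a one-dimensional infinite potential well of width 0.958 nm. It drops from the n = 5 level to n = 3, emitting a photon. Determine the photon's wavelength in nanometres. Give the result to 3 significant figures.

λ = 189 nm

E_1 = h²/(8m_eL²) = 6.565×10^-20 J, so ΔE = (5² − 3²)E_1 = 1.050×10^-18 J.
λ = hc/ΔE = (6.626×10^-34·2.998×10^8)/1.050×10^-18 = 1.89×10^-7 m = 189 nm.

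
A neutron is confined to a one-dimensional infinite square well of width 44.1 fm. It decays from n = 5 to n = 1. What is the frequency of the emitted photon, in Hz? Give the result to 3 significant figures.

f = 6.10×10^20 Hz

E_1 = h²/(8m_nL²) = 1.685×10^-14 J and ΔE = (5² − 1²)E_1 = 4.044×10^-13 J.
f = ΔE/h = 4.044×10^-13/6.626×10^-34 = 6.10×10^20 Hz.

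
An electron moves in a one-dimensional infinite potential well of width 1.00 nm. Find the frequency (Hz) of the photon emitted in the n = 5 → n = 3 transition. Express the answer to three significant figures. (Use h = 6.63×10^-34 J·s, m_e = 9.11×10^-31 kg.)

E_1 = h²/(8m_eL²) = 6.031×10^-20 J and ΔE = (5² − 3²)E_1 = 9.650×10^-19 J.
f = ΔE/h = 9.650×10^-19/6.63×10^-34 = 1.46×10^15 Hz.

f = 1.46×10^15 Hz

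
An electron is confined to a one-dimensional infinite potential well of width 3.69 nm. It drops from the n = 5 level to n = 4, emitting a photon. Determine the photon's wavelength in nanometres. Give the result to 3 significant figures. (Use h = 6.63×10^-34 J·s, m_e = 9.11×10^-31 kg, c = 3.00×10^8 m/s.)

λ = 4.99×10^3 nm

E_1 = h²/(8m_eL²) = 4.430×10^-21 J, so ΔE = (5² − 4²)E_1 = 3.987×10^-20 J.
λ = hc/ΔE = (6.63×10^-34·3.00×10^8)/3.987×10^-20 = 4.99×10^-6 m = 4.99×10^3 nm.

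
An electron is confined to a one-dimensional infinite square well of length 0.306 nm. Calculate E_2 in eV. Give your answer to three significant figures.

For an infinite well E_n = n²h²/(8m_eL²), so E_1 = h²/(8m_eL²) = (6.626×10^-34)²/(8·9.109×10^-31·(3.06×10^-10 m)²) = 6.434×10^-19 J.
Then E_2 = 2²·E_1 = 4·6.434×10^-19 J = 2.574×10^-18 J.
Converting, E_2 = 2.574×10^-18 J / (1.602×10^-19 J/eV) = 16.1 eV.

E_2 = 16.1 eV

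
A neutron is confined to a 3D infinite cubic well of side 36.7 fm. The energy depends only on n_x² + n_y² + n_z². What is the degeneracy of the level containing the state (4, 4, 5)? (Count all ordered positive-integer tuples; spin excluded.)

degeneracy = 6

The level has n_x² + n_y² + n_z² = 57. The ordered positive-integer solutions are (2, 2, 7), (2, 7, 2), (4, 4, 5), (4, 5, 4), (5, 4, 4), (7, 2, 2).
That gives 6 states.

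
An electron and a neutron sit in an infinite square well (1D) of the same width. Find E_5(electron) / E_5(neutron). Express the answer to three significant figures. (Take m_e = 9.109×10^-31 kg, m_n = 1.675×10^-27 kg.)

E_n ∝ 1/m at fixed n and L, so the ratio is m_n/m_e = 1.675×10^-27/9.109×10^-31 = 1.84×10^3.

1.84×10^3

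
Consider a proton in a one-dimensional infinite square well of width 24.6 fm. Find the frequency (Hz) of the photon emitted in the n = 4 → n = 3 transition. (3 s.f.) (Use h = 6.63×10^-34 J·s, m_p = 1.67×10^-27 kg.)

E_1 = h²/(8m_pL²) = 5.437×10^-14 J and ΔE = (4² − 3²)E_1 = 3.806×10^-13 J.
f = ΔE/h = 3.806×10^-13/6.63×10^-34 = 5.74×10^20 Hz.

f = 5.74×10^20 Hz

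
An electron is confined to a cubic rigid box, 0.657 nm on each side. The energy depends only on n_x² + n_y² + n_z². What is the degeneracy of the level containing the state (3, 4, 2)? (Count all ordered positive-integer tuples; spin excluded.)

degeneracy = 6

The level has n_x² + n_y² + n_z² = 29. The ordered positive-integer solutions are (2, 3, 4), (2, 4, 3), (3, 2, 4), (3, 4, 2), (4, 2, 3), (4, 3, 2).
That gives 6 states.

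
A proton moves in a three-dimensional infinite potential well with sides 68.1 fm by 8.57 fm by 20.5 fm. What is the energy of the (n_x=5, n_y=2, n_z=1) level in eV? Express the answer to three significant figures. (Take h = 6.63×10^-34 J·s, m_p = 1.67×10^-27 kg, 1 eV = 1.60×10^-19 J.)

E = 1.28×10^7 eV

For a 3D rectangular well E = (h²/8m_p)·Σ n_i²/L_i² = (6.63×10^-34)²/(8·1.67×10^-27) · [5²/(68.1 fm)² + 2²/(8.57 fm)² + 1²/(20.5 fm)²].
Evaluating gives E = 2.048×10^-12 J = 1.28×10^7 eV.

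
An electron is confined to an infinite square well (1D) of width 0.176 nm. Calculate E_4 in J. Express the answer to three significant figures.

For an infinite well E_n = n²h²/(8m_eL²), so E_1 = h²/(8m_eL²) = (6.626×10^-34)²/(8·9.109×10^-31·(1.76×10^-10 m)²) = 1.945×10^-18 J.
Then E_4 = 4²·E_1 = 16·1.945×10^-18 J = 3.11×10^-17 J.

E_4 = 3.11×10^-17 J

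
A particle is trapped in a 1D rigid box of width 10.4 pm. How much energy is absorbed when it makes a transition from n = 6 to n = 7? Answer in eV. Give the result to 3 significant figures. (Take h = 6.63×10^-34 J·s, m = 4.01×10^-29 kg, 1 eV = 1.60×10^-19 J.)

E_1 = h²/(8mL²) = 1.267×10^-17 J.
|ΔE| = |6² − 7²|·E_1 = 13·1.267×10^-17 J = 1.647×10^-16 J = 1.03×10^3 eV.

|ΔE| = 1.03×10^3 eV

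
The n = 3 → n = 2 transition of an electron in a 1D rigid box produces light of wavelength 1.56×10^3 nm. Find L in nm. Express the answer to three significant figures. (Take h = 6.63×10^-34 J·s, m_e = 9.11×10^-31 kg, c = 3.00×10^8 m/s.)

The photon carries ΔE = hc/λ = 6.63×10^-34·3.00×10^8/1.56×10^-6 m = 1.275×10^-19 J.
Since ΔE = (3² − 2²)E_1, E_1 = 2.550×10^-20 J, and L = h/√(8m_eE_1) = 1.54×10^-9 m = 1.54 nm.

L = 1.54 nm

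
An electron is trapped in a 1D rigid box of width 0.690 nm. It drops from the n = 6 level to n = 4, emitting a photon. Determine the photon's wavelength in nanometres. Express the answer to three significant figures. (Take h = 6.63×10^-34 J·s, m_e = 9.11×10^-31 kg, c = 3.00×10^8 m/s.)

E_1 = h²/(8m_eL²) = 1.267×10^-19 J, so ΔE = (6² − 4²)E_1 = 2.534×10^-18 J.
λ = hc/ΔE = (6.63×10^-34·3.00×10^8)/2.534×10^-18 = 7.85×10^-8 m = 78.5 nm.

λ = 78.5 nm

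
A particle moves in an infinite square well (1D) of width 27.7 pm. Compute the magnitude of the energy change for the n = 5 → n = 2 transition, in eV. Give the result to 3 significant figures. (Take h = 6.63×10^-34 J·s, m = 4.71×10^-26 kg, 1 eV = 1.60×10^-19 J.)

E_1 = h²/(8mL²) = 1.520×10^-21 J.
|ΔE| = |5² − 2²|·E_1 = 21·1.520×10^-21 J = 3.192×10^-20 J = 0.200 eV.

|ΔE| = 0.200 eV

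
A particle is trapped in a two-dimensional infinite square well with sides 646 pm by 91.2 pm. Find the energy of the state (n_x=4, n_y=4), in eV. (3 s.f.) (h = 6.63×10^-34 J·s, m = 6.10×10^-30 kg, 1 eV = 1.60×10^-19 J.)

E = 110 eV

For a 2D rectangular well E = (h²/8m)·Σ n_i²/L_i² = (6.63×10^-34)²/(8·6.10×10^-30) · [4²/(646 pm)² + 4²/(91.2 pm)²].
Evaluating gives E = 1.767×10^-17 J = 110 eV.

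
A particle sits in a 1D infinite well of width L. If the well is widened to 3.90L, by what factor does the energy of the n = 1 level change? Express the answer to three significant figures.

E_n ∝ 1/L², so the energy scales by 1/3.90² = 0.0657.

0.0657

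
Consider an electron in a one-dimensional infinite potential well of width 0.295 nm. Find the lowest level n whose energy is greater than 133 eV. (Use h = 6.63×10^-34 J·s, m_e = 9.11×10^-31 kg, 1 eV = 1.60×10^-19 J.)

E_1 = h²/(8m_eL²) = 6.931×10^-19 J = 4.332 eV.
Need n² > 133/4.332 = 30.70, i.e. n > 5.541.
The smallest integer satisfying this is n = 6.

n = 6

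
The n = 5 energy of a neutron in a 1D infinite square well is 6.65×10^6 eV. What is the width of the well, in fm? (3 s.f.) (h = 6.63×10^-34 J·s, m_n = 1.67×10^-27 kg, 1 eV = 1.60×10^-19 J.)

L = 27.8 fm

From E_n = n²h²/(8m_nL²), L = n·h/√(8m_nE_n).
E_5 = 6.65×10^6 eV = 1.064×10^-12 J, so L = 5·6.63×10^-34/√(8·1.67×10^-27·1.064×10^-12) = 2.78×10^-14 m = 27.8 fm.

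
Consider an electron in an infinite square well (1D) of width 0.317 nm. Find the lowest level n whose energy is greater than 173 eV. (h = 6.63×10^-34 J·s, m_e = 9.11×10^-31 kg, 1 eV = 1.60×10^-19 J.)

E_1 = h²/(8m_eL²) = 6.002×10^-19 J = 3.751 eV.
Need n² > 173/3.751 = 46.12, i.e. n > 6.791.
The smallest integer satisfying this is n = 7.

n = 7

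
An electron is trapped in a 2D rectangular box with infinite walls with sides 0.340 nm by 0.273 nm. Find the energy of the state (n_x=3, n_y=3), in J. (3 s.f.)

For a 2D rectangular well E = (h²/8m_e)·Σ n_i²/L_i² = (6.626×10^-34)²/(8·9.109×10^-31) · [3²/(0.340 nm)² + 3²/(0.273 nm)²].
Evaluating gives E = 1.20×10^-17 J.

E = 1.20×10^-17 J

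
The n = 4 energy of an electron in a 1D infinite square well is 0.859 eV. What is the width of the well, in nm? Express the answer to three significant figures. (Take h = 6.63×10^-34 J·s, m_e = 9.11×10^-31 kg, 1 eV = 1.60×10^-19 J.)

From E_n = n²h²/(8m_eL²), L = n·h/√(8m_eE_n).
E_4 = 0.859 eV = 1.374×10^-19 J, so L = 4·6.63×10^-34/√(8·9.11×10^-31·1.374×10^-19) = 2.65×10^-9 m = 2.65 nm.

L = 2.65 nm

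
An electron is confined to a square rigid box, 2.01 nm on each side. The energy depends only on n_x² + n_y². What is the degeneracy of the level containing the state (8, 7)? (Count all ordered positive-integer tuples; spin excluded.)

degeneracy = 2

The level has n_x² + n_y² = 113. The ordered positive-integer solutions are (7, 8), (8, 7).
That gives 2 states.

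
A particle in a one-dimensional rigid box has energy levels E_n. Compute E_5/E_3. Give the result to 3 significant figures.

2.78

E_n ∝ n², so E_5/E_3 = 5²/3² = 25/9 = 2.78.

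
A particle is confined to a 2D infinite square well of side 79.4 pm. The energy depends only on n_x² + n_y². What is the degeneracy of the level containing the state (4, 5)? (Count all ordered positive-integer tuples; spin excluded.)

degeneracy = 2

The level has n_x² + n_y² = 41. The ordered positive-integer solutions are (4, 5), (5, 4).
That gives 2 states.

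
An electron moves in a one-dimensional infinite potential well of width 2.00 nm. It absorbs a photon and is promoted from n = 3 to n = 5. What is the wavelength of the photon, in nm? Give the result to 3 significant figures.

λ = 824 nm

E_1 = h²/(8m_eL²) = 1.506×10^-20 J, so ΔE = (5² − 3²)E_1 = 2.410×10^-19 J.
λ = hc/ΔE = (6.626×10^-34·2.998×10^8)/2.410×10^-19 = 8.24×10^-7 m = 824 nm.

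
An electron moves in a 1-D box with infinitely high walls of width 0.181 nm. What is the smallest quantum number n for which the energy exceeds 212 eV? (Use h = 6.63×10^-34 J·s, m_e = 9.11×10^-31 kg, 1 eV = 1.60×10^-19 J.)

n = 5

E_1 = h²/(8m_eL²) = 1.841×10^-18 J = 11.51 eV.
Need n² > 212/11.51 = 18.42, i.e. n > 4.292.
The smallest integer satisfying this is n = 5.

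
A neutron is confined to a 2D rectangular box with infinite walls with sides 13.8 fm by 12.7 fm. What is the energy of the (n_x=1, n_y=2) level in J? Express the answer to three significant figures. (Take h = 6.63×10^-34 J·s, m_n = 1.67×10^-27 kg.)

E = 9.89×10^-13 J

For a 2D rectangular well E = (h²/8m_n)·Σ n_i²/L_i² = (6.63×10^-34)²/(8·1.67×10^-27) · [1²/(13.8 fm)² + 2²/(12.7 fm)²].
Evaluating gives E = 9.89×10^-13 J.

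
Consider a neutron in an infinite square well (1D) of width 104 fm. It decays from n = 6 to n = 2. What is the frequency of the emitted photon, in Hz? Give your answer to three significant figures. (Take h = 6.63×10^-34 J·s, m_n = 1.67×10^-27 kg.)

E_1 = h²/(8m_nL²) = 3.042×10^-15 J and ΔE = (6² − 2²)E_1 = 9.734×10^-14 J.
f = ΔE/h = 9.734×10^-14/6.63×10^-34 = 1.47×10^20 Hz.

f = 1.47×10^20 Hz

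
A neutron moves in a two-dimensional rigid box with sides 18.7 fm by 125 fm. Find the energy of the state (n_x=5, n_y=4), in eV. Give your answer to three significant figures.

E = 1.48×10^7 eV

For a 2D rectangular well E = (h²/8m_n)·Σ n_i²/L_i² = (6.626×10^-34)²/(8·1.675×10^-27) · [5²/(18.7 fm)² + 4²/(125 fm)²].
Evaluating gives E = 2.376×10^-12 J = 1.48×10^7 eV.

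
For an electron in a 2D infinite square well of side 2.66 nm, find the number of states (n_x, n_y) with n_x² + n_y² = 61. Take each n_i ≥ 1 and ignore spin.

The level has n_x² + n_y² = 61. The ordered positive-integer solutions are (5, 6), (6, 5).
That gives 2 states.

degeneracy = 2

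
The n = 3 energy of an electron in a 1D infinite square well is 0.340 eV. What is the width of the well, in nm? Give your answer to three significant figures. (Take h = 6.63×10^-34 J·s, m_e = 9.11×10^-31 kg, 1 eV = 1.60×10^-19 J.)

L = 3.16 nm

From E_n = n²h²/(8m_eL²), L = n·h/√(8m_eE_n).
E_3 = 0.340 eV = 5.440×10^-20 J, so L = 3·6.63×10^-34/√(8·9.11×10^-31·5.440×10^-20) = 3.16×10^-9 m = 3.16 nm.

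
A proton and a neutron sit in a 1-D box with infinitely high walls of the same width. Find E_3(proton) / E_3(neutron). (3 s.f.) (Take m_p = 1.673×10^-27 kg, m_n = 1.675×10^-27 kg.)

1.00

E_n ∝ 1/m at fixed n and L, so the ratio is m_n/m_p = 1.675×10^-27/1.673×10^-27 = 1.00.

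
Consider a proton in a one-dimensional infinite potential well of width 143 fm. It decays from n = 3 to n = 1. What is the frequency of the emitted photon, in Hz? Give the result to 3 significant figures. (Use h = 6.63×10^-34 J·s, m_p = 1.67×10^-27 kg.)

E_1 = h²/(8m_pL²) = 1.609×10^-15 J and ΔE = (3² − 1²)E_1 = 1.287×10^-14 J.
f = ΔE/h = 1.287×10^-14/6.63×10^-34 = 1.94×10^19 Hz.

f = 1.94×10^19 Hz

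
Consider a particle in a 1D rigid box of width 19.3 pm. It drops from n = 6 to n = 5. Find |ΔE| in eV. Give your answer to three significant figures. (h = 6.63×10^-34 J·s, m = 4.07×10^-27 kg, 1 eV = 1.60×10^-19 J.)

E_1 = h²/(8mL²) = 3.624×10^-20 J.
|ΔE| = |6² − 5²|·E_1 = 11·3.624×10^-20 J = 3.986×10^-19 J = 2.49 eV.

|ΔE| = 2.49 eV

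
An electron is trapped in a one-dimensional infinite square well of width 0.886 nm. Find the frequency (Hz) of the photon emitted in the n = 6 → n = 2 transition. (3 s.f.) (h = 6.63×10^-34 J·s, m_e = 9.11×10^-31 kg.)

f = 3.71×10^15 Hz

E_1 = h²/(8m_eL²) = 7.683×10^-20 J and ΔE = (6² − 2²)E_1 = 2.459×10^-18 J.
f = ΔE/h = 2.459×10^-18/6.63×10^-34 = 3.71×10^15 Hz.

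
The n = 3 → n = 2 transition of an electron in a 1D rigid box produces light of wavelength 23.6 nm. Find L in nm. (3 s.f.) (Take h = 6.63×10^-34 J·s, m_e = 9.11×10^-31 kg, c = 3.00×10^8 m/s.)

L = 0.189 nm

The photon carries ΔE = hc/λ = 6.63×10^-34·3.00×10^8/2.36×10^-8 m = 8.428×10^-18 J.
Since ΔE = (3² − 2²)E_1, E_1 = 1.686×10^-18 J, and L = h/√(8m_eE_1) = 1.89×10^-10 m = 0.189 nm.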